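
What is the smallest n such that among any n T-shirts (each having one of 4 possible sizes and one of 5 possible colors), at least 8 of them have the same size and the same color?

141

There are 4 × 5 = 20 (size, color) combinations acting as pigeonholes.
With 20 × 7 = 140 T-shirts we could place exactly 7 in each, with no (size, color) pair reaching 8.
One more forces some (size, color) pair to hold 8, so 140 + 1 = 141.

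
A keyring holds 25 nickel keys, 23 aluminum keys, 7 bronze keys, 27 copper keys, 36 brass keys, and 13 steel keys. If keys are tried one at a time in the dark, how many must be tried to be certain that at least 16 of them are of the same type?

81

In the worst case we take at most 15 of each type, but all 7 bronze and all 13 steel (fewer than 15), giving 15 + 15 + 7 + 15 + 15 + 13 = 80.
One more key then forces some type to 16, so 80 + 1 = 81.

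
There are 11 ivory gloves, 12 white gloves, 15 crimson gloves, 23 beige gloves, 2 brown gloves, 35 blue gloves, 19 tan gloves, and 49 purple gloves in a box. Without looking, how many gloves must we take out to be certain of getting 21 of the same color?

120

In the worst case we take at most 20 of each color, but all 11 ivory, all 12 white, all 15 crimson, all 2 brown, and all 19 tan (fewer than 20), giving 11 + 12 + 15 + 20 + 2 + 20 + 19 + 20 = 119.
One more glove then forces some color to 21, so 119 + 1 = 120.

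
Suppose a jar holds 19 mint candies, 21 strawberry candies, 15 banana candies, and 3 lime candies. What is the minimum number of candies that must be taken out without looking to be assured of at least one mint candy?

The worst case draws every non-mint candy first: 21 + 15 + 3 = 39.
The next draw is then forced to be mint, giving 39 + 1 = 40.

40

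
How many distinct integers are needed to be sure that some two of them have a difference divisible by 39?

Use the pigeonhole principle on residue classes: two integers differ by a multiple of 39 exactly when they share a remainder mod 39.
There are 39 residue classes mod 39, so 39 integers can all lie in distinct classes.
One more integer must repeat a residue, giving a difference divisible by 39. So n = 39 + 1 = 40.

40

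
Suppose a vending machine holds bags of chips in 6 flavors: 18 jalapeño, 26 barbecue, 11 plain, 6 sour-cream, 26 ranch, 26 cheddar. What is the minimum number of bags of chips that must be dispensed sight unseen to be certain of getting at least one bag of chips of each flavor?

108

The hardest flavor to obtain is sour-cream: we could draw every other bag of chips first — 113 − 6 = 107 bags of chips — without a single sour-cream one.
The next draw must be sour-cream, so 107 + 1 = 108.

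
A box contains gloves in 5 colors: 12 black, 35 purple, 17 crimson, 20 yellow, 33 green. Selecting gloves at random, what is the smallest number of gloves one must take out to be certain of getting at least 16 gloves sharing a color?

In the worst case we take at most 15 of each color, but all 12 black (fewer than 15), giving 12 + 15 + 15 + 15 + 15 = 72.
One more glove then forces some color to 16, so 72 + 1 = 73.

73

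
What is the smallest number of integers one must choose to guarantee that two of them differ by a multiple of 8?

9

Two integers differ by a multiple of 8 exactly when they share a remainder mod 8.
There are 8 residue classes mod 8, so 8 integers can all lie in distinct classes.
One more integer must repeat a residue, giving a difference divisible by 8. So n = 8 + 1 = 9.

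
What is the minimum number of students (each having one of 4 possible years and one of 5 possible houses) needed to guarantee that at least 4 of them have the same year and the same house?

There are 4 × 5 = 20 (year, house) combinations acting as pigeonholes.
With 20 × 3 = 60 students we could place exactly 3 in each, with no (year, house) pair reaching 4.
One more forces some (year, house) pair to hold 4, so 60 + 1 = 61.

61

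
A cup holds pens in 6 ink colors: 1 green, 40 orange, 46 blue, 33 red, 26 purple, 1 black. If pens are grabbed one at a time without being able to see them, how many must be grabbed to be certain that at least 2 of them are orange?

The worst case draws every non-orange pen first: 1 + 46 + 33 + 26 + 1 = 107.
The next 2 draws are then forced to be orange, giving 107 + 2 = 109.

109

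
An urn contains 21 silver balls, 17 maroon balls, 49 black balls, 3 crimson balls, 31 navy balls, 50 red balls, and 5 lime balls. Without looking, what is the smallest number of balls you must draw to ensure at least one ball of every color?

174

The hardest color to obtain is crimson: we could draw every other ball first — 176 − 3 = 173 balls — without a single crimson one.
The next draw must be crimson, so 173 + 1 = 174.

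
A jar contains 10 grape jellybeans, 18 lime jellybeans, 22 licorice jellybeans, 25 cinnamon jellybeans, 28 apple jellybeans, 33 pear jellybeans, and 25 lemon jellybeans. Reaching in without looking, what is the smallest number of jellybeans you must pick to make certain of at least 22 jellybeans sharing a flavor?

Treat the 7 flavors as pigeonholes.
In the worst case we take at most 21 of each flavor, but all 10 grape and all 18 lime (fewer than 21), giving 10 + 18 + 21 + 21 + 21 + 21 + 21 = 133.
One more jellybean then forces some flavor to 22, so 133 + 1 = 134.

134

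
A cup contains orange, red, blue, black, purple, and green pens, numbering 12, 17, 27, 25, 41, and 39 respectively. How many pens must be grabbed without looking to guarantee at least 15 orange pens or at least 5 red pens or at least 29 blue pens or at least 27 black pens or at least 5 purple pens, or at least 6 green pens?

78

The worst case stops just short of every target: all 12 orange, 4 red, all 27 blue, all 25 black, 4 purple, 5 green — 12 + 4 + 27 + 25 + 4 + 5 = 77 pens.
One more pen must push some ink color to its target, so 77 + 1 = 78.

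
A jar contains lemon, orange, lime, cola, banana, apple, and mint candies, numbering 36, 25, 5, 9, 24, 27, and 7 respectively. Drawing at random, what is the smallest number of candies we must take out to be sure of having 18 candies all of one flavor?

90

Treat the 7 flavors as pigeonholes.
In the worst case we take at most 17 of each flavor, but all 5 lime, all 9 cola, and all 7 mint (fewer than 17), giving 17 + 17 + 5 + 9 + 17 + 17 + 7 = 89.
One more candy then forces some flavor to 18, so 89 + 1 = 90.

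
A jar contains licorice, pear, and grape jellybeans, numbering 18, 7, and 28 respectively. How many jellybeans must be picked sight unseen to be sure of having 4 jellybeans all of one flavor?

The worst case takes 3 jellybeans of each flavor without reaching 4 of any: 3 × 3 = 9.
The next jellybean must bring some flavor to 4, so 9 + 1 = 10.

10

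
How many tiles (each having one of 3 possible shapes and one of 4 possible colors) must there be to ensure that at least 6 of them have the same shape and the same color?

There are 3 × 4 = 12 (shape, color) combinations acting as pigeonholes.
With 12 × 5 = 60 tiles we could place exactly 5 in each, with no (shape, color) pair reaching 6.
One more forces some (shape, color) pair to hold 6, so 60 + 1 = 61.

61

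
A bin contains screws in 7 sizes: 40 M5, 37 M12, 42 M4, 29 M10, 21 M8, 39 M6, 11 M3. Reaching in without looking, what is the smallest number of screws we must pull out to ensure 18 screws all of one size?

In the worst case we take at most 17 of each size, but all 11 M3 (fewer than 17), giving 17 + 17 + 17 + 17 + 17 + 17 + 11 = 113.
One more screw then forces some size to 18, so 113 + 1 = 114.

114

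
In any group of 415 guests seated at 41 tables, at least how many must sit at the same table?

11

If each of the 41 tables held at most 10, the total would be at most 41 × 10 = 410 < 415, a contradiction.
So at least one holds ⌈415/41⌉ = 11.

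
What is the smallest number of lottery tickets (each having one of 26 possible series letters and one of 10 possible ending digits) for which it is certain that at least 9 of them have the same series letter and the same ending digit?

There are 26 × 10 = 260 (series letter, ending digit) combinations acting as pigeonholes.
With 260 × 8 = 2080 lottery tickets we could place exactly 8 in each, with no (series letter, ending digit) pair reaching 9.
One more forces some (series letter, ending digit) pair to hold 9, so 2080 + 1 = 2081.

2081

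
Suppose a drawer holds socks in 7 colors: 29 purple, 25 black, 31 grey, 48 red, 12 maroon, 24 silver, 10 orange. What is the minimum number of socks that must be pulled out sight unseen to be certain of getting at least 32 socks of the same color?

163

In the worst case we take at most 31 of each color, but all 29 purple, all 25 black, all 12 maroon, all 24 silver, and all 10 orange (fewer than 31), giving 29 + 25 + 31 + 31 + 12 + 24 + 10 = 162.
One more sock then forces some color to 32, so 162 + 1 = 163.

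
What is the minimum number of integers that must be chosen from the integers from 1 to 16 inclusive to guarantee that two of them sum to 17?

9

Partition {1, …, 16} into 8 pairs: {1,16}, {2,15}, …, {8,9}.
Choosing 8 integers — say the integers 1 through 8 — takes one from each pair and avoids the property.
Choosing 9 forces two into the same pair by pigeonhole, and those sum to 17. So 9.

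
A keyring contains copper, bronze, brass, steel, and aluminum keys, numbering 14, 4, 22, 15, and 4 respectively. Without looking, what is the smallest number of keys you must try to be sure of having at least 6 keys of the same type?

24

In the worst case we take at most 5 of each type, but all 4 bronze and all 4 aluminum (fewer than 5), giving 5 + 4 + 5 + 5 + 4 = 23.
One more key then forces some type to 6, so 23 + 1 = 24.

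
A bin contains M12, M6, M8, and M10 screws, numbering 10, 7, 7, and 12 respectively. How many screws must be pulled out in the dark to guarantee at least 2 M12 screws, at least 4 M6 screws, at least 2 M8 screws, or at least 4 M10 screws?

9

Each of the 4 sizes has its own threshold; avoid all of them simultaneously.
The worst case stops just short of every target: 1 M12, 3 M6, 1 M8, 3 M10 — 1 + 3 + 1 + 3 = 8 screws.
One more screw must push some size to its target, so 8 + 1 = 9.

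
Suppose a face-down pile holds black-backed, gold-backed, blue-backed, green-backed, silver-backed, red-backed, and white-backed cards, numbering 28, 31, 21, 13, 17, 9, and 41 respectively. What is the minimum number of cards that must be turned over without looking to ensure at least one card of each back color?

152

The hardest back color to obtain is red-backed: we could draw every other card first — 160 − 9 = 151 cards — without a single red-backed one.
The next draw must be red-backed, so 151 + 1 = 152.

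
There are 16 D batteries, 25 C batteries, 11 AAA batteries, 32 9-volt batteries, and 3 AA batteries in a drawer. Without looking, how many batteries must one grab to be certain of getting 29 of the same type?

Treat the 5 types as pigeonholes.
In the worst case we take at most 28 of each type, but all 16 D, all 25 C, all 11 AAA, and all 3 AA (fewer than 28), giving 16 + 25 + 11 + 28 + 3 = 83.
One more battery then forces some type to 29, so 83 + 1 = 84.

84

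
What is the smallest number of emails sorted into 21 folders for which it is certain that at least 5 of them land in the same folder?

There are 21 folders acting as pigeonholes.
With 21 × 4 = 84 emails we could place exactly 4 in each, with no class reaching 5.
One more forces some class to hold 5, so 84 + 1 = 85.

85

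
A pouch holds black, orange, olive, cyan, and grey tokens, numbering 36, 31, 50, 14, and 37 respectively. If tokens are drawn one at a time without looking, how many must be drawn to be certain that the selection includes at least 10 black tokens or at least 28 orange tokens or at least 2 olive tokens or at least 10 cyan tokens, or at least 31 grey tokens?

77

The worst case stops just short of every target: 9 black, 27 orange, 1 olive, 9 cyan, 30 grey — 9 + 27 + 1 + 9 + 30 = 76 tokens.
One more token must push some color to its target, so 76 + 1 = 77.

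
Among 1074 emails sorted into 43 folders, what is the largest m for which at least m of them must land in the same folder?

25

The 1074 emails fall into 43 folders.
If each of the 43 folders held at most 24, the total would be at most 43 × 24 = 1032 < 1074, a contradiction.
So at least one holds ⌈1074/43⌉ = 25.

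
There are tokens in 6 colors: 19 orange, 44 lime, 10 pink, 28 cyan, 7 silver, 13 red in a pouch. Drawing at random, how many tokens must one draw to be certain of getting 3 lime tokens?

To avoid lime tokens as long as possible, exhaust the other 5 colors first.
The worst case draws every non-lime token first: 19 + 10 + 28 + 7 + 13 = 77.
The next 3 draws are then forced to be lime, giving 77 + 3 = 80.

80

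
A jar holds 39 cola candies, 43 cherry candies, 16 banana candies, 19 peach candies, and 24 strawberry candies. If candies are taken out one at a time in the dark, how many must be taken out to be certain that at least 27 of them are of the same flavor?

In the worst case we take at most 26 of each flavor, but all 16 banana, all 19 peach, and all 24 strawberry (fewer than 26), giving 26 + 26 + 16 + 19 + 24 = 111.
One more candy then forces some flavor to 27, so 111 + 1 = 112.

112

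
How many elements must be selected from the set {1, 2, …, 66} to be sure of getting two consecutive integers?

34

Partition {1, …, 66} into 33 pairs: {1,2}, {3,4}, …, {65,66}.
Choosing 33 integers — say the 33 even numbers 2, 4, …, 66 — takes one from each pair and avoids the property.
Choosing 34 forces two into the same pair by pigeonhole, and those are consecutive. So 34.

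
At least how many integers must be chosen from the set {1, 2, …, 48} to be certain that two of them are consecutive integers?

25

Partition {1, …, 48} into 24 pairs: {1,2}, {3,4}, …, {47,48}.
Choosing 24 integers — say the 24 even numbers 2, 4, …, 48 — takes one from each pair and avoids the property.
Choosing 25 forces two into the same pair by pigeonhole, and those are consecutive. So 25.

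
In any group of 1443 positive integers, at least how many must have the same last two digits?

15

There are 100 possible two-digit endings, which serve as the pigeonholes.
If each of the 100 possible two-digit endings held at most 14, the total would be at most 100 × 14 = 1400 < 1443, a contradiction.
So at least one holds ⌈1443/100⌉ = 15.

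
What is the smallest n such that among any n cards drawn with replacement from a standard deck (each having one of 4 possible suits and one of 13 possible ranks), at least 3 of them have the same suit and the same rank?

There are 4 × 13 = 52 (suit, rank) combinations acting as pigeonholes.
With 52 × 2 = 104 cards drawn with replacement from a standard deck we could place exactly 2 in each, with no (suit, rank) pair reaching 3.
One more forces some (suit, rank) pair to hold 3, so 104 + 1 = 105.

105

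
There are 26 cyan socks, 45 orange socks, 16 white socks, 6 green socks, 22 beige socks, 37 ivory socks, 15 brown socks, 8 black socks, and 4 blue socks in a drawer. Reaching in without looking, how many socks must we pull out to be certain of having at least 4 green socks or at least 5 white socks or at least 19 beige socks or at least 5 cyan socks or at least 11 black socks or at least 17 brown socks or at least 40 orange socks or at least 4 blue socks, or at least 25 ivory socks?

119

The worst case stops just short of every target: 4 cyan, 39 orange, 4 white, 3 green, 18 beige, 24 ivory, all 15 brown, all 8 black, 3 blue — 4 + 39 + 4 + 3 + 18 + 24 + 15 + 8 + 3 = 118 socks.
One more sock must push some color to its target, so 118 + 1 = 119.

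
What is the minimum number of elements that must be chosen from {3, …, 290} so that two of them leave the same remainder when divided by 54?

Group the integers by remainder mod 54; there are 54 residue classes, each nonempty in this range.
Choosing one from each class (54 integers) avoids any shared remainder.
One more choice must repeat a class, so two differ by a multiple of 54. Hence 54 + 1 = 55.

55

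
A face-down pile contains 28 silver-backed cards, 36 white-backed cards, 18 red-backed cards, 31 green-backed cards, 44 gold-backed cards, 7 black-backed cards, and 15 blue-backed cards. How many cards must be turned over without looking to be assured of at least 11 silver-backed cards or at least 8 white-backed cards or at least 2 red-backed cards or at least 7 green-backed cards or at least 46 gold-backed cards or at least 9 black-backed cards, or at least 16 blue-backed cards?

Each of the 7 back colors has its own threshold; avoid all of them simultaneously.
The worst case stops just short of every target: 10 silver-backed, 7 white-backed, 1 red-backed, 6 green-backed, all 44 gold-backed, all 7 black-backed, 15 blue-backed — 10 + 7 + 1 + 6 + 44 + 7 + 15 = 90 cards.
One more card must push some back color to its target, so 90 + 1 = 91.

91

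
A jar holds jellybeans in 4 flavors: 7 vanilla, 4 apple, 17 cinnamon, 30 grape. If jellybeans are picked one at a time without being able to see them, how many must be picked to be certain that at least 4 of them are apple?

The worst case draws every non-apple jellybean first: 7 + 17 + 30 = 54.
The next 4 draws are then forced to be apple, giving 54 + 4 = 58.

58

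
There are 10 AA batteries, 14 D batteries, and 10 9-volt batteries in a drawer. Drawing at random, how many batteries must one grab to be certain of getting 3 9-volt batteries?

To avoid 9-volt batteries as long as possible, exhaust the other 2 types first.
The worst case draws every non-9-volt battery first: 10 + 14 = 24.
The next 3 draws are then forced to be 9-volt, giving 24 + 3 = 27.

27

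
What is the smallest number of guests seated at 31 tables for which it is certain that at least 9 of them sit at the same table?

249

There are 31 tables acting as pigeonholes.
With 31 × 8 = 248 guests we could place exactly 8 in each, with no class reaching 9.
One more forces some class to hold 9, so 248 + 1 = 249.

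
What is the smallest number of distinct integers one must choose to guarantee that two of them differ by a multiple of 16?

Two integers differ by a multiple of 16 exactly when they share a remainder mod 16.
There are 16 residue classes mod 16, so 16 integers can all lie in distinct classes.
One more integer must repeat a residue, giving a difference divisible by 16. So n = 16 + 1 = 17.

17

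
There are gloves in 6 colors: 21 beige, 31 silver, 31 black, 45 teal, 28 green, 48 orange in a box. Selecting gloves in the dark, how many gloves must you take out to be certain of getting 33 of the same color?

In the worst case we take at most 32 of each color, but all 21 beige, all 31 silver, all 31 black, and all 28 green (fewer than 32), giving 21 + 31 + 31 + 32 + 28 + 32 = 175.
One more glove then forces some color to 33, so 175 + 1 = 176.

176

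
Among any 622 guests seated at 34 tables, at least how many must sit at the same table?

The 622 guests fall into 34 tables.
If each of the 34 tables held at most 18, the total would be at most 34 × 18 = 612 < 622, a contradiction.
So at least one holds ⌈622/34⌉ = 19.

19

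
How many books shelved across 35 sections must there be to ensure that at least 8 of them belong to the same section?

There are 35 sections acting as pigeonholes.
With 35 × 7 = 245 books we could place exactly 7 in each, with no class reaching 8.
One more forces some class to hold 8, so 245 + 1 = 246.

246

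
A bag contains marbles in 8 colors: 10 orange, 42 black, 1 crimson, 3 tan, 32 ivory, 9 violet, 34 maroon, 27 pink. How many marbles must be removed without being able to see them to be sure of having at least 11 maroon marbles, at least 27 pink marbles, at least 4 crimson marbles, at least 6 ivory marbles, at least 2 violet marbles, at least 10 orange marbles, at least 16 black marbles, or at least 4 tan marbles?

71

The worst case stops just short of every target: 9 orange, 15 black, all 1 crimson, 3 tan, 5 ivory, 1 violet, 10 maroon, 26 pink — 9 + 15 + 1 + 3 + 5 + 1 + 10 + 26 = 70 marbles.
One more marble must push some color to its target, so 70 + 1 = 71.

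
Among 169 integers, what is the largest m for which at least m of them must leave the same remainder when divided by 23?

If each of the 23 residue classes modulo 23 held at most 7, the total would be at most 23 × 7 = 161 < 169, a contradiction.
So at least one holds ⌈169/23⌉ = 8.

8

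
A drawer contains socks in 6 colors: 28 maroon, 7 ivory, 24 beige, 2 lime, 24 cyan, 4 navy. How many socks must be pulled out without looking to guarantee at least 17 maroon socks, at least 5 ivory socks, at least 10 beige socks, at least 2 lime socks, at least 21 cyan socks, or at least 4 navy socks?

54

The worst case stops just short of every target: 16 maroon, 4 ivory, 9 beige, 1 lime, 20 cyan, 3 navy — 16 + 4 + 9 + 1 + 20 + 3 = 53 socks.
One more sock must push some color to its target, so 53 + 1 = 54.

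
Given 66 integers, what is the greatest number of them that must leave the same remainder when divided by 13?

6

The 66 integers fall into 13 residue classes modulo 13.
If each of the 13 residue classes modulo 13 held at most 5, the total would be at most 13 × 5 = 65 < 66, a contradiction.
So at least one holds ⌈66/13⌉ = 6.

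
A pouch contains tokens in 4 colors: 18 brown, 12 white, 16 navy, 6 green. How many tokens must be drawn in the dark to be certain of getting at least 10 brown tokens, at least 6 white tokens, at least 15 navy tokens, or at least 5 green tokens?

33

The worst case stops just short of every target: 9 brown, 5 white, 14 navy, 4 green — 9 + 5 + 14 + 4 = 32 tokens.
One more token must push some color to its target, so 32 + 1 = 33.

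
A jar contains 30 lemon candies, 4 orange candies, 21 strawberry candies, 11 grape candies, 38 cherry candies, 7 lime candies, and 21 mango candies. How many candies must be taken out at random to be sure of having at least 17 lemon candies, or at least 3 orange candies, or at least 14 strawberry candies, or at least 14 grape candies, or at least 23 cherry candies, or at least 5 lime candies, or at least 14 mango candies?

Each of the 7 flavors has its own threshold; avoid all of them simultaneously.
The worst case stops just short of every target: 16 lemon, 2 orange, 13 strawberry, all 11 grape, 22 cherry, 4 lime, 13 mango — 16 + 2 + 13 + 11 + 22 + 4 + 13 = 81 candies.
One more candy must push some flavor to its target, so 81 + 1 = 82.

82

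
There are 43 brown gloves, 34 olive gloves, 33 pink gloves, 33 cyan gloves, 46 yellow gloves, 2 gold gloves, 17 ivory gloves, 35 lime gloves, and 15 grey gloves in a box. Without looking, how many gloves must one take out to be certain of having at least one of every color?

The hardest color to obtain is gold: we could draw every other glove first — 258 − 2 = 256 gloves — without a single gold one.
The next draw must be gold, so 256 + 1 = 257.

257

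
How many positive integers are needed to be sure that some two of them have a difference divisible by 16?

Two integers differ by a multiple of 16 exactly when they share a remainder mod 16.
There are 16 residue classes mod 16, so 16 integers can all lie in distinct classes.
One more integer must repeat a residue, giving a difference divisible by 16. So n = 16 + 1 = 17.

17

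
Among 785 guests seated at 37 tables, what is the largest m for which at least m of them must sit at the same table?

22

The 785 guests fall into 37 tables.
If each of the 37 tables held at most 21, the total would be at most 37 × 21 = 777 < 785, a contradiction.
So at least one holds ⌈785/37⌉ = 22.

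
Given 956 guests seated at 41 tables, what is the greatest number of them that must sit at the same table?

The 956 guests fall into 41 tables.
If each of the 41 tables held at most 23, the total would be at most 41 × 23 = 943 < 956, a contradiction.
So at least one holds ⌈956/41⌉ = 24.

24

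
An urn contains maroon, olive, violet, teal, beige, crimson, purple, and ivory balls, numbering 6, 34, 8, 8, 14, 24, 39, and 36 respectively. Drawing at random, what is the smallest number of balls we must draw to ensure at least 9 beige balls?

164

To avoid beige balls as long as possible, exhaust the other 7 colors first.
The worst case draws every non-beige ball first: 6 + 34 + 8 + 8 + 24 + 39 + 36 = 155.
The next 9 draws are then forced to be beige, giving 155 + 9 = 164.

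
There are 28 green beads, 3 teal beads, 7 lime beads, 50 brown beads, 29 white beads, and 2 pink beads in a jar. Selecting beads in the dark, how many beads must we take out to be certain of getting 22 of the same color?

76

Treat the 6 colors as pigeonholes.
In the worst case we take at most 21 of each color, but all 3 teal, all 7 lime, and all 2 pink (fewer than 21), giving 21 + 3 + 7 + 21 + 21 + 2 = 75.
One more bead then forces some color to 22, so 75 + 1 = 76.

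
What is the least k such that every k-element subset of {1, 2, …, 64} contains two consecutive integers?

33

Partition {1, …, 64} into 32 pairs: {1,2}, {3,4}, …, {63,64}.
Choosing 32 integers — say the 32 even numbers 2, 4, …, 64 — takes one from each pair and avoids the property.
Choosing 33 forces two into the same pair by pigeonhole, and those are consecutive. So 33.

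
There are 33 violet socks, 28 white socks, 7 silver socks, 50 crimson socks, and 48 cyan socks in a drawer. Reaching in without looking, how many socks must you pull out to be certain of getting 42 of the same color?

In the worst case we take at most 41 of each color, but all 33 violet, all 28 white, and all 7 silver (fewer than 41), giving 33 + 28 + 7 + 41 + 41 = 150.
One more sock then forces some color to 42, so 150 + 1 = 151.

151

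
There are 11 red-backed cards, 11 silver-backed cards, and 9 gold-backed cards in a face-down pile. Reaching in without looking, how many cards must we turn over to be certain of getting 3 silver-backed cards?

The worst case draws every non-silver-backed card first: 11 + 9 = 20.
The next 3 draws are then forced to be silver-backed, giving 20 + 3 = 23.

23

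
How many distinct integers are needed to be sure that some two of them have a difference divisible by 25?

26

Use the pigeonhole principle on residue classes: two integers differ by a multiple of 25 exactly when they share a remainder mod 25.
There are 25 residue classes mod 25, so 25 integers can all lie in distinct classes.
One more integer must repeat a residue, giving a difference divisible by 25. So n = 25 + 1 = 26.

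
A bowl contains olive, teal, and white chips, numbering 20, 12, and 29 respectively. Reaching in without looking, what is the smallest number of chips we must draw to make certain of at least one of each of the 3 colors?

50

The hardest color to obtain is teal: we could draw every other chip first — 61 − 12 = 49 chips — without a single teal one.
The next draw must be teal, so 49 + 1 = 50.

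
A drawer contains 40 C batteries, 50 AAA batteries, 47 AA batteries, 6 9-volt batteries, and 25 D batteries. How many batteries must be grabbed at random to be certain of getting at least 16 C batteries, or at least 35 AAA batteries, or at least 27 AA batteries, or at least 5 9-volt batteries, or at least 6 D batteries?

85

Each of the 5 types has its own threshold; avoid all of them simultaneously.
The worst case stops just short of every target: 15 C, 34 AAA, 26 AA, 4 9-volt, 5 D — 15 + 34 + 26 + 4 + 5 = 84 batteries.
One more battery must push some type to its target, so 84 + 1 = 85.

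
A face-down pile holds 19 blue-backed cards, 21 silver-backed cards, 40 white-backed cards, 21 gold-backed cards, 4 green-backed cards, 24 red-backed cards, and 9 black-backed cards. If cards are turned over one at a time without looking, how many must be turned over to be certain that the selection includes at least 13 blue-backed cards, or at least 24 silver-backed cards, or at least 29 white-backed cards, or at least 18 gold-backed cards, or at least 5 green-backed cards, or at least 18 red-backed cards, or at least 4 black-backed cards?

103

The worst case stops just short of every target: 12 blue-backed, all 21 silver-backed, 28 white-backed, 17 gold-backed, 4 green-backed, 17 red-backed, 3 black-backed — 12 + 21 + 28 + 17 + 4 + 17 + 3 = 102 cards.
One more card must push some back color to its target, so 102 + 1 = 103.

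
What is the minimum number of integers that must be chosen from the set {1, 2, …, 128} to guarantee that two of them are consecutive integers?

Partition {1, …, 128} into 64 pairs: {1,2}, {3,4}, …, {127,128}.
Choosing 64 integers — say the 64 even numbers 2, 4, …, 128 — takes one from each pair and avoids the property.
Choosing 65 forces two into the same pair by pigeonhole, and those are consecutive. So 65.

65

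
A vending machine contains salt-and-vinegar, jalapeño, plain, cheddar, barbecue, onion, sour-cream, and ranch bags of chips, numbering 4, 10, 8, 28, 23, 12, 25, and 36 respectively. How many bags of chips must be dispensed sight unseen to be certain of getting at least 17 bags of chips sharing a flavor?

Treat the 8 flavors as pigeonholes.
In the worst case we take at most 16 of each flavor, but all 4 salt-and-vinegar, all 10 jalapeño, all 8 plain, and all 12 onion (fewer than 16), giving 4 + 10 + 8 + 16 + 16 + 12 + 16 + 16 = 98.
One more bag of chips then forces some flavor to 17, so 98 + 1 = 99.

99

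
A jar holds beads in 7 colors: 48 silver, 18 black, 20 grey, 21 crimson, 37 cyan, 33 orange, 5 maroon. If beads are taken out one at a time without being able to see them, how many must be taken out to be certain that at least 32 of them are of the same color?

Treat the 7 colors as pigeonholes.
In the worst case we take at most 31 of each color, but all 18 black, all 20 grey, all 21 crimson, and all 5 maroon (fewer than 31), giving 31 + 18 + 20 + 21 + 31 + 31 + 5 = 157.
One more bead then forces some color to 32, so 157 + 1 = 158.

158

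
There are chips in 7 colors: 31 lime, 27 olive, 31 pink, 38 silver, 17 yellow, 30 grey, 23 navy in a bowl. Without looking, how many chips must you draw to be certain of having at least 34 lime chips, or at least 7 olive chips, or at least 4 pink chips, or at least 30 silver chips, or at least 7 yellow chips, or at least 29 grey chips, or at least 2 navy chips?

The worst case stops just short of every target: all 31 lime, 6 olive, 3 pink, 29 silver, 6 yellow, 28 grey, 1 navy — 31 + 6 + 3 + 29 + 6 + 28 + 1 = 104 chips.
One more chip must push some color to its target, so 104 + 1 = 105.

105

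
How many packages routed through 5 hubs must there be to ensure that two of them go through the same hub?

There are 5 hubs acting as pigeonholes.
With 5 packages we could place one in each, avoiding any repeat.
One more forces some class to hold 2, so 5 + 1 = 6.

6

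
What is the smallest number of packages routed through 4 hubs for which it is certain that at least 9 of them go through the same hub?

33

There are 4 hubs acting as pigeonholes.
With 4 × 8 = 32 packages we could place exactly 8 in each, with no class reaching 9.
One more forces some class to hold 9, so 32 + 1 = 33.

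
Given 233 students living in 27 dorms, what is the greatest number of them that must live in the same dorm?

9

The 233 students fall into 27 dorms.
If each of the 27 dorms held at most 8, the total would be at most 27 × 8 = 216 < 233, a contradiction.
So at least one holds ⌈233/27⌉ = 9.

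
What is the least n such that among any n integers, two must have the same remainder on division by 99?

Two integers differ by a multiple of 99 exactly when they share a remainder mod 99.
There are 99 residue classes mod 99, so 99 integers can all lie in distinct classes.
One more integer must repeat a residue, giving a difference divisible by 99. So n = 99 + 1 = 100.

100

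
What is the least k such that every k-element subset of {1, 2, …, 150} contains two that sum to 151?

Partition {1, …, 150} into 75 pairs: {1,150}, {2,149}, …, {75,76}.
Choosing 75 integers — say the integers 1 through 75 — takes one from each pair and avoids the property.
Choosing 76 forces two into the same pair by pigeonhole, and those sum to 151. So 76.

76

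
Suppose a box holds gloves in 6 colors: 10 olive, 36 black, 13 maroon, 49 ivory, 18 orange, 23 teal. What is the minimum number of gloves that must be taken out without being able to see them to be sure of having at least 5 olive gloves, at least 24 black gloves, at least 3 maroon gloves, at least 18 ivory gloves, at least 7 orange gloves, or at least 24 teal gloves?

76

The worst case stops just short of every target: 4 olive, 23 black, 2 maroon, 17 ivory, 6 orange, 23 teal — 4 + 23 + 2 + 17 + 6 + 23 = 75 gloves.
One more glove must push some color to its target, so 75 + 1 = 76.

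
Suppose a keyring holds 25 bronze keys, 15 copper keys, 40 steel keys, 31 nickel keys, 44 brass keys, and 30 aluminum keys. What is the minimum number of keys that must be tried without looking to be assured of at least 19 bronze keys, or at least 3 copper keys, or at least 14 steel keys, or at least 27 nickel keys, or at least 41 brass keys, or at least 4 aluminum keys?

103

The worst case stops just short of every target: 18 bronze, 2 copper, 13 steel, 26 nickel, 40 brass, 3 aluminum — 18 + 2 + 13 + 26 + 40 + 3 = 102 keys.
One more key must push some type to its target, so 102 + 1 = 103.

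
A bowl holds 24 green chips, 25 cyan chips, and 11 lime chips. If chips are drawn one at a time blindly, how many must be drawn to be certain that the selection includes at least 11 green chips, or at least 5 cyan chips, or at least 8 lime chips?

22

The worst case stops just short of every target: 10 green, 4 cyan, 7 lime — 10 + 4 + 7 = 21 chips.
One more chip must push some color to its target, so 21 + 1 = 22.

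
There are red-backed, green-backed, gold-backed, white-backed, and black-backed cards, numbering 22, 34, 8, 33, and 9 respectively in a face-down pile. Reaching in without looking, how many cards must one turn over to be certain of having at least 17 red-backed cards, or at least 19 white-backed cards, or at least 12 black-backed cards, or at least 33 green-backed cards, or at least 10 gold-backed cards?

84

Each of the 5 back colors has its own threshold; avoid all of them simultaneously.
The worst case stops just short of every target: 16 red-backed, 32 green-backed, all 8 gold-backed, 18 white-backed, all 9 black-backed — 16 + 32 + 8 + 18 + 9 = 83 cards.
One more card must push some back color to its target, so 83 + 1 = 84.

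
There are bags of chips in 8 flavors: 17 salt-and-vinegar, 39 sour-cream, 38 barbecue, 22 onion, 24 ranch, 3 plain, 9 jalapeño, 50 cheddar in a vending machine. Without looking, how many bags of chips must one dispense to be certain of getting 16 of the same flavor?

103

Treat the 8 flavors as pigeonholes.
In the worst case we take at most 15 of each flavor, but all 3 plain and all 9 jalapeño (fewer than 15), giving 15 + 15 + 15 + 15 + 15 + 3 + 9 + 15 = 102.
One more bag of chips then forces some flavor to 16, so 102 + 1 = 103.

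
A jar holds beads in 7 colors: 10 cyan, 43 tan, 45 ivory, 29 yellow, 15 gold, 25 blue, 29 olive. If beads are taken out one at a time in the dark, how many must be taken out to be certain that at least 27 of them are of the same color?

Treat the 7 colors as pigeonholes.
In the worst case we take at most 26 of each color, but all 10 cyan, all 15 gold, and all 25 blue (fewer than 26), giving 10 + 26 + 26 + 26 + 15 + 25 + 26 = 154.
One more bead then forces some color to 27, so 154 + 1 = 155.

155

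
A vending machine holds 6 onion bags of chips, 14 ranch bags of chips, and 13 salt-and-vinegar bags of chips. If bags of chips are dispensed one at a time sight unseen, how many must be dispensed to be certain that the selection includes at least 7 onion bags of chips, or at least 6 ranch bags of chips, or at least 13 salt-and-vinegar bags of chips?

24

The worst case stops just short of every target: 6 onion, 5 ranch, 12 salt-and-vinegar — 6 + 5 + 12 = 23 bags of chips.
One more bag of chips must push some flavor to its target, so 23 + 1 = 24.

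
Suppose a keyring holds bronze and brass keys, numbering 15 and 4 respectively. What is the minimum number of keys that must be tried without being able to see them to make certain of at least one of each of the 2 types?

The hardest type to obtain is brass: we could draw every other key first — 19 − 4 = 15 keys — without a single brass one.
The next draw must be brass, so 15 + 1 = 16.

16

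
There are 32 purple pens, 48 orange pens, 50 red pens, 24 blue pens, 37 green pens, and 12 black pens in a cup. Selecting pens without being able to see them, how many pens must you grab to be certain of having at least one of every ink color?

192

The hardest ink color to obtain is black: we could draw every other pen first — 203 − 12 = 191 pens — without a single black one.
The next draw must be black, so 191 + 1 = 192.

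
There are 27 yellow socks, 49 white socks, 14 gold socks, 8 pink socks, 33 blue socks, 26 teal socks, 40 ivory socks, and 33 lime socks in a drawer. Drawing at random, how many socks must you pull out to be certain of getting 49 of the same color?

230

Treat the 8 colors as pigeonholes.
In the worst case we take at most 48 of each color, but all 27 yellow, all 14 gold, all 8 pink, all 33 blue, all 26 teal, all 40 ivory, and all 33 lime (fewer than 48), giving 27 + 48 + 14 + 8 + 33 + 26 + 40 + 33 = 229.
One more sock then forces some color to 49, so 229 + 1 = 230.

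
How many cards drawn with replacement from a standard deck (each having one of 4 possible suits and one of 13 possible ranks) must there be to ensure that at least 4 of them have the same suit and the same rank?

There are 4 × 13 = 52 (suit, rank) combinations acting as pigeonholes.
With 52 × 3 = 156 cards drawn with replacement from a standard deck we could place exactly 3 in each, with no (suit, rank) pair reaching 4.
One more forces some (suit, rank) pair to hold 4, so 156 + 1 = 157.

157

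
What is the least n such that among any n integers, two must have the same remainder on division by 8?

Use the pigeonhole principle on residue classes: two integers differ by a multiple of 8 exactly when they share a remainder mod 8.
There are 8 residue classes mod 8, so 8 integers can all lie in distinct classes.
One more integer must repeat a residue, giving a difference divisible by 8. So n = 8 + 1 = 9.

9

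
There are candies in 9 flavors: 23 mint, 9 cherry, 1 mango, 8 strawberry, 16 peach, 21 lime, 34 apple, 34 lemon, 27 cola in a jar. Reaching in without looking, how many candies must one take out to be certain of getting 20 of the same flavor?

130

In the worst case we take at most 19 of each flavor, but all 9 cherry, all 1 mango, all 8 strawberry, and all 16 peach (fewer than 19), giving 19 + 9 + 1 + 8 + 16 + 19 + 19 + 19 + 19 = 129.
One more candy then forces some flavor to 20, so 129 + 1 = 130.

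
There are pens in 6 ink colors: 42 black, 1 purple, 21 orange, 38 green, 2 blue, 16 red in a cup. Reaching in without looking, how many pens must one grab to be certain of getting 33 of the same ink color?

105

Treat the 6 ink colors as pigeonholes.
In the worst case we take at most 32 of each ink color, but all 1 purple, all 21 orange, all 2 blue, and all 16 red (fewer than 32), giving 32 + 1 + 21 + 32 + 2 + 16 = 104.
One more pen then forces some ink color to 33, so 104 + 1 = 105.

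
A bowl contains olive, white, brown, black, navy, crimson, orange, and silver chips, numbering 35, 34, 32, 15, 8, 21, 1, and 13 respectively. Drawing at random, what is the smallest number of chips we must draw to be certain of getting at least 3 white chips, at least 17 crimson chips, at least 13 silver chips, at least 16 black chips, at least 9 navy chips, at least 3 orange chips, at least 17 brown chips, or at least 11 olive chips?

Each of the 8 colors has its own threshold; avoid all of them simultaneously.
The worst case stops just short of every target: 10 olive, 2 white, 16 brown, 15 black, 8 navy, 16 crimson, all 1 orange, 12 silver — 10 + 2 + 16 + 15 + 8 + 16 + 1 + 12 = 80 chips.
One more chip must push some color to its target, so 80 + 1 = 81.

81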